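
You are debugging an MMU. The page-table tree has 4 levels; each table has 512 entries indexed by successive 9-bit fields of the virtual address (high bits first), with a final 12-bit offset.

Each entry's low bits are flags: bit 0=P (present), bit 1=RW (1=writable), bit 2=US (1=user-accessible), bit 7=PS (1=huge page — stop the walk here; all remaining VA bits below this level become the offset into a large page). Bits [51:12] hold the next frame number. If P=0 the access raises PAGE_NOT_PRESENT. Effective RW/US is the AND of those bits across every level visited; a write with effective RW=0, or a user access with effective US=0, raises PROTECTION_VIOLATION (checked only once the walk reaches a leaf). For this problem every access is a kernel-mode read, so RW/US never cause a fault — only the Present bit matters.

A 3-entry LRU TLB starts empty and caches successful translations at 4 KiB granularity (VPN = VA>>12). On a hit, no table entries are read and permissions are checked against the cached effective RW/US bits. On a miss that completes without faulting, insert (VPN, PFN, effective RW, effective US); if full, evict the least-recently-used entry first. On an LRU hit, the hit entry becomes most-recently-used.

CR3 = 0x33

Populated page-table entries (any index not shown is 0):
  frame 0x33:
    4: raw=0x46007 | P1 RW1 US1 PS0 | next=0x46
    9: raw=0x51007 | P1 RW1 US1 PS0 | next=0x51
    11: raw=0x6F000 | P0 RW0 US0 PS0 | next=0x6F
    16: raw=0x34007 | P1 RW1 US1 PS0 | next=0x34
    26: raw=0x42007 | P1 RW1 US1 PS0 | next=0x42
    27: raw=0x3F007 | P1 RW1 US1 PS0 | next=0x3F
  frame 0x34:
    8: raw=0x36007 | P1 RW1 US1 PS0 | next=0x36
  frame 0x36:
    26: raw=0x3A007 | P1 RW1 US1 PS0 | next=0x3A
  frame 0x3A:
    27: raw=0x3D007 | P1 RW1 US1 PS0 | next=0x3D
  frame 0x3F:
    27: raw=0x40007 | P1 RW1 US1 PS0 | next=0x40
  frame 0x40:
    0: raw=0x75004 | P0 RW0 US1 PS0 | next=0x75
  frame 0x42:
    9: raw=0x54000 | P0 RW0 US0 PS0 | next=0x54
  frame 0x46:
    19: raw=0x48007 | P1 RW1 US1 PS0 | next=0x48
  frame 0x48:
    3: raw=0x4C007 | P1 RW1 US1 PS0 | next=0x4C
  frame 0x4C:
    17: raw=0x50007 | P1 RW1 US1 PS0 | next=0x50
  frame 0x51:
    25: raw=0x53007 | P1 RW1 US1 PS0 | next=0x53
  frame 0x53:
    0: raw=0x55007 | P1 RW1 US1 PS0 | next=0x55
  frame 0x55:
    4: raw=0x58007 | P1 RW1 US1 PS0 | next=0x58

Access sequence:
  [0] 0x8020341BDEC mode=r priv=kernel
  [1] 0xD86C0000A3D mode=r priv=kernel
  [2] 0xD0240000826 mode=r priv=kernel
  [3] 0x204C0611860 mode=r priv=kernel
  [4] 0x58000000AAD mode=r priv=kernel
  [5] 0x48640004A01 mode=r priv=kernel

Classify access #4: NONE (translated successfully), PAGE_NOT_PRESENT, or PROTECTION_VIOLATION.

Trace:
#0 VA=0x8020341BDEC (r,kernel):
  lvl0: tbl 0x33, slot 16 ⇒ 0x34007 (P1/RW1/US1/PS0)
  lvl1: tbl 0x34, slot 8 ⇒ 0x36007 (P1/RW1/US1/PS0)
  lvl2: tbl 0x36, slot 26 ⇒ 0x3A007 (P1/RW1/US1/PS0)
  lvl3: tbl 0x3A, slot 27 ⇒ 0x3D007 (P1/RW1/US1/PS0)
  ✓ 0x3DDEC  — 4 lookups
#1 VA=0xD86C0000A3D (r,kernel):
  lvl0: tbl 0x33, slot 27 ⇒ 0x3F007 (P1/RW1/US1/PS0)
  lvl1: tbl 0x3F, slot 27 ⇒ 0x40007 (P1/RW1/US1/PS0)
  lvl2: tbl 0x40, slot 0 ⇒ 0x75004 (P0/RW0/US1/PS0)
  → PAGE_NOT_PRESENT  (3 entries read)
#2 VA=0xD0240000826 (r,kernel):
  lvl0: tbl 0x33, slot 26 ⇒ 0x42007 (P1/RW1/US1/PS0)
  lvl1: tbl 0x42, slot 9 ⇒ 0x54000 (P0/RW0/US0/PS0)
  → PAGE_NOT_PRESENT  (2 entries read)
#3 VA=0x204C0611860 (r,kernel):
  lvl0: tbl 0x33, slot 4 ⇒ 0x46007 (P1/RW1/US1/PS0)
  lvl1: tbl 0x46, slot 19 ⇒ 0x48007 (P1/RW1/US1/PS0)
  lvl2: tbl 0x48, slot 3 ⇒ 0x4C007 (P1/RW1/US1/PS0)
  lvl3: tbl 0x4C, slot 17 ⇒ 0x50007 (P1/RW1/US1/PS0)
  ✓ 0x50860  — 4 lookups
#4 VA=0x58000000AAD (r,kernel):
  lvl0: tbl 0x33, slot 11 ⇒ 0x6F000 (P0/RW0/US0/PS0)
  → PAGE_NOT_PRESENT  (1 entries read)
#5 VA=0x48640004A01 (r,kernel):
  lvl0: tbl 0x33, slot 9 ⇒ 0x51007 (P1/RW1/US1/PS0)
  lvl1: tbl 0x51, slot 25 ⇒ 0x53007 (P1/RW1/US1/PS0)
  lvl2: tbl 0x53, slot 0 ⇒ 0x55007 (P1/RW1/US1/PS0)
  lvl3: tbl 0x55, slot 4 ⇒ 0x58007 (P1/RW1/US1/PS0)
  ✓ 0x58A01  — 4 lookups

Access #4 fault: PAGE_NOT_PRESENT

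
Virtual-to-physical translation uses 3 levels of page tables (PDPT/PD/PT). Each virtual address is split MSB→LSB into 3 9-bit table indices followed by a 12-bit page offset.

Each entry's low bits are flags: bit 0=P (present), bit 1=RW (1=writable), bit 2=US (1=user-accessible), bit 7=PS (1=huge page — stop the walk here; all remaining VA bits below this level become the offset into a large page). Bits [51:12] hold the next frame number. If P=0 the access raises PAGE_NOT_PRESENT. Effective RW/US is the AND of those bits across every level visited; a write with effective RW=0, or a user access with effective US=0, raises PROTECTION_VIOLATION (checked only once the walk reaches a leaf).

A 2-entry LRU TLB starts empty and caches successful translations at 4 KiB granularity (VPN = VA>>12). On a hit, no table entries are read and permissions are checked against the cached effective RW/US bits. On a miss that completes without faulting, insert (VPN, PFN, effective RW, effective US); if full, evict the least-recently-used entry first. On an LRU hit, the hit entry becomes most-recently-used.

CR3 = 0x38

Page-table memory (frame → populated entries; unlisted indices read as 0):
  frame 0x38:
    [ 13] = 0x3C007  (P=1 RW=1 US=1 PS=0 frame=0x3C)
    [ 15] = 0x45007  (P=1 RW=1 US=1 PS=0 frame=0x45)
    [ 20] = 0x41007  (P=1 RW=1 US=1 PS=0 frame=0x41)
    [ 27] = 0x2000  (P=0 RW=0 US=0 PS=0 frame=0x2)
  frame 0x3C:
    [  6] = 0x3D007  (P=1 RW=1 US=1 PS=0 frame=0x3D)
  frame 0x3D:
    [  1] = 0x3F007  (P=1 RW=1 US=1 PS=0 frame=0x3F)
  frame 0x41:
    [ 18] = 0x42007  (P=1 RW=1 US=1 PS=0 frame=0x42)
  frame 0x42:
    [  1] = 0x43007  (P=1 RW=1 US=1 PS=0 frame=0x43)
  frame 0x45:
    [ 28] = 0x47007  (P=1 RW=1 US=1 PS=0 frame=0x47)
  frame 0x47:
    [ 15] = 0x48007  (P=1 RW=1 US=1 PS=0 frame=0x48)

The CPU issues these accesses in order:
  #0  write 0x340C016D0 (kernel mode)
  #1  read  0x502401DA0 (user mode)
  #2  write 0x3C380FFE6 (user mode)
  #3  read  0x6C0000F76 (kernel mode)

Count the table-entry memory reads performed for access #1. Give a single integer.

Walk each access:
#0 VA=0x340C016D0 (w,kernel):
  [0] read 0x38 idx=13: raw=0x3C007 flags P=1 W=1 U=1 S=0
  [1] read 0x3C idx=6: raw=0x3D007 flags P=1 W=1 U=1 S=0
  [2] read 0x3D idx=1: raw=0x3F007 flags P=1 W=1 U=1 S=0
  ✓ 0x3F6D0  — 3 lookups
#1 VA=0x502401DA0 (r,user):
  [0] read 0x38 idx=20: raw=0x41007 flags P=1 W=1 U=1 S=0
  [1] read 0x41 idx=18: raw=0x42007 flags P=1 W=1 U=1 S=0
  [2] read 0x42 idx=1: raw=0x43007 flags P=1 W=1 U=1 S=0
  ✓ 0x43DA0  — 3 lookups
#2 VA=0x3C380FFE6 (w,user):
  [0] read 0x38 idx=15: raw=0x45007 flags P=1 W=1 U=1 S=0
  [1] read 0x45 idx=28: raw=0x47007 flags P=1 W=1 U=1 S=0
  [2] read 0x47 idx=15: raw=0x48007 flags P=1 W=1 U=1 S=0
  ✓ 0x48FE6  — 3 lookups
#3 VA=0x6C0000F76 (r,kernel):
  [0] read 0x38 idx=27: raw=0x2000 flags P=0 W=0 U=0 S=0
  ⇒ fault: PAGE_NOT_PRESENT  — 1 lookups

Entries read for #1: 3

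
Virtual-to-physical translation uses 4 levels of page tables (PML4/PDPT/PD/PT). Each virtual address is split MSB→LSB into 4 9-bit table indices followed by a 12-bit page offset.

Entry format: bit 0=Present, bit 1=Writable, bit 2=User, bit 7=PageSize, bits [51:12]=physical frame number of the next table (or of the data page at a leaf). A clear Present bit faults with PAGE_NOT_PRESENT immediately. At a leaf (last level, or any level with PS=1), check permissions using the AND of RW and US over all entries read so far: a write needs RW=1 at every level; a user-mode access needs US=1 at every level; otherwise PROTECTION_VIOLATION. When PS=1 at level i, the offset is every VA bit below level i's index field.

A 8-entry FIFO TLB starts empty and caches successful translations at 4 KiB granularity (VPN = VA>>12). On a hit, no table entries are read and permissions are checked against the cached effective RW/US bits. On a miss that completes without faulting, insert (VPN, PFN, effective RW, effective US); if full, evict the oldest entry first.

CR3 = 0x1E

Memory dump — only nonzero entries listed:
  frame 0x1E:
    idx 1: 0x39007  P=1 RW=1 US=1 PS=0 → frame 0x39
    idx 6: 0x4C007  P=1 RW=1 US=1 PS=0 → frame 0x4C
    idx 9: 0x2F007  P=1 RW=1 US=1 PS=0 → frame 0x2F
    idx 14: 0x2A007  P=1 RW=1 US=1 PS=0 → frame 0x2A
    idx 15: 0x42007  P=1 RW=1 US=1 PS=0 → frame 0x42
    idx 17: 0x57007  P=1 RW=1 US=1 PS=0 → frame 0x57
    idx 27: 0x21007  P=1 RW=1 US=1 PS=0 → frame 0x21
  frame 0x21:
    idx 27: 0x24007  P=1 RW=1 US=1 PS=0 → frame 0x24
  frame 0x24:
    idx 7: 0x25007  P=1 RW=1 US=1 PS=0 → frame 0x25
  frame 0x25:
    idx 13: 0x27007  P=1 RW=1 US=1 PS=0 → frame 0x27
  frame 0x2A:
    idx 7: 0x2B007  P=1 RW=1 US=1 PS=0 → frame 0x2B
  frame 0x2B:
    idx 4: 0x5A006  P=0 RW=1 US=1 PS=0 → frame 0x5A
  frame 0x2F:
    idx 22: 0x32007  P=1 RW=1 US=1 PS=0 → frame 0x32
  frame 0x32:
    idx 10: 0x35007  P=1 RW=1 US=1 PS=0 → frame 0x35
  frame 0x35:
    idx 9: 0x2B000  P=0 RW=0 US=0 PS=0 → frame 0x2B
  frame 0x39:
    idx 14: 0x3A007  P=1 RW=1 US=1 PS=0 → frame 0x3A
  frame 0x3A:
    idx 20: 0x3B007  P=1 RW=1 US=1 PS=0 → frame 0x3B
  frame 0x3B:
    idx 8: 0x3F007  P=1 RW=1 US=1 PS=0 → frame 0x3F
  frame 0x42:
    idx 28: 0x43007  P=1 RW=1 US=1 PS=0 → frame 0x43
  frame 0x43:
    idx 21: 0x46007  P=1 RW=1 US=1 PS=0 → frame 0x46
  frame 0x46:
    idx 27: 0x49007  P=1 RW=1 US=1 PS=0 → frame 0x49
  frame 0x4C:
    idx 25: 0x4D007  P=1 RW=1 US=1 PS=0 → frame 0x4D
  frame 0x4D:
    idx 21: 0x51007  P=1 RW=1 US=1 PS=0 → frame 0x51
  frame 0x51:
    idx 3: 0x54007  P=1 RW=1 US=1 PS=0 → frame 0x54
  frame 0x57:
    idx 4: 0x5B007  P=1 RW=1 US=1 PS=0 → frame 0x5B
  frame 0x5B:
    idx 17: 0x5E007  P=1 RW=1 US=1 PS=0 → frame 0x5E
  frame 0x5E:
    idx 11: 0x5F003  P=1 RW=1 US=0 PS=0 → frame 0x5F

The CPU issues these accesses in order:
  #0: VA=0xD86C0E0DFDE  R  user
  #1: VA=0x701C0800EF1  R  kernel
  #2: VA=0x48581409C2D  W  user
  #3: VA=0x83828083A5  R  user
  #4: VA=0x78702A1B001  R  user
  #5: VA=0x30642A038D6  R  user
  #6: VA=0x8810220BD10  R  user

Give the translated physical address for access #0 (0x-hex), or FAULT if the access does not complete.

Per-access translation:
#0 VA=0xD86C0E0DFDE (r,user):
  L0: frame=0x1E idx=27 entry=0x21007 [P=1 RW=1 US=1 PS=0]
  L1: frame=0x21 idx=27 entry=0x24007 [P=1 RW=1 US=1 PS=0]
  L2: frame=0x24 idx=7 entry=0x25007 [P=1 RW=1 US=1 PS=0]
  L3: frame=0x25 idx=13 entry=0x27007 [P=1 RW=1 US=1 PS=0]
  ⇒ phys 0x27FDE  [4 reads]
#1 VA=0x701C0800EF1 (r,kernel):
  L0: frame=0x1E idx=14 entry=0x2A007 [P=1 RW=1 US=1 PS=0]
  L1: frame=0x2A idx=7 entry=0x2B007 [P=1 RW=1 US=1 PS=0]
  L2: frame=0x2B idx=4 entry=0x5A006 [P=0 RW=1 US=1 PS=0]
  ⇒ fault: PAGE_NOT_PRESENT  — 3 lookups
#2 VA=0x48581409C2D (w,user):
  L0: frame=0x1E idx=9 entry=0x2F007 [P=1 RW=1 US=1 PS=0]
  L1: frame=0x2F idx=22 entry=0x32007 [P=1 RW=1 US=1 PS=0]
  L2: frame=0x32 idx=10 entry=0x35007 [P=1 RW=1 US=1 PS=0]
  L3: frame=0x35 idx=9 entry=0x2B000 [P=0 RW=0 US=0 PS=0]
  ⇒ fault: PAGE_NOT_PRESENT  — 4 lookups
#3 VA=0x83828083A5 (r,user):
  L0: frame=0x1E idx=1 entry=0x39007 [P=1 RW=1 US=1 PS=0]
  L1: frame=0x39 idx=14 entry=0x3A007 [P=1 RW=1 US=1 PS=0]
  L2: frame=0x3A idx=20 entry=0x3B007 [P=1 RW=1 US=1 PS=0]
  L3: frame=0x3B idx=8 entry=0x3F007 [P=1 RW=1 US=1 PS=0]
  ⇒ phys 0x3F3A5  [4 reads]
#4 VA=0x78702A1B001 (r,user):
  L0: frame=0x1E idx=15 entry=0x42007 [P=1 RW=1 US=1 PS=0]
  L1: frame=0x42 idx=28 entry=0x43007 [P=1 RW=1 US=1 PS=0]
  L2: frame=0x43 idx=21 entry=0x46007 [P=1 RW=1 US=1 PS=0]
  L3: frame=0x46 idx=27 entry=0x49007 [P=1 RW=1 US=1 PS=0]
  ⇒ phys 0x49001  [4 reads]
#5 VA=0x30642A038D6 (r,user):
  L0: frame=0x1E idx=6 entry=0x4C007 [P=1 RW=1 US=1 PS=0]
  L1: frame=0x4C idx=25 entry=0x4D007 [P=1 RW=1 US=1 PS=0]
  L2: frame=0x4D idx=21 entry=0x51007 [P=1 RW=1 US=1 PS=0]
  L3: frame=0x51 idx=3 entry=0x54007 [P=1 RW=1 US=1 PS=0]
  ⇒ phys 0x548D6  [4 reads]
#6 VA=0x8810220BD10 (r,user):
  L0: frame=0x1E idx=17 entry=0x57007 [P=1 RW=1 US=1 PS=0]
  L1: frame=0x57 idx=4 entry=0x5B007 [P=1 RW=1 US=1 PS=0]
  L2: frame=0x5B idx=17 entry=0x5E007 [P=1 RW=1 US=1 PS=0]
  L3: frame=0x5E idx=11 entry=0x5F003 [P=1 RW=1 US=0 PS=0]
  ⇒ fault: PROTECTION_VIOLATION  — 4 lookups

Access #0 PA: 0x27FDE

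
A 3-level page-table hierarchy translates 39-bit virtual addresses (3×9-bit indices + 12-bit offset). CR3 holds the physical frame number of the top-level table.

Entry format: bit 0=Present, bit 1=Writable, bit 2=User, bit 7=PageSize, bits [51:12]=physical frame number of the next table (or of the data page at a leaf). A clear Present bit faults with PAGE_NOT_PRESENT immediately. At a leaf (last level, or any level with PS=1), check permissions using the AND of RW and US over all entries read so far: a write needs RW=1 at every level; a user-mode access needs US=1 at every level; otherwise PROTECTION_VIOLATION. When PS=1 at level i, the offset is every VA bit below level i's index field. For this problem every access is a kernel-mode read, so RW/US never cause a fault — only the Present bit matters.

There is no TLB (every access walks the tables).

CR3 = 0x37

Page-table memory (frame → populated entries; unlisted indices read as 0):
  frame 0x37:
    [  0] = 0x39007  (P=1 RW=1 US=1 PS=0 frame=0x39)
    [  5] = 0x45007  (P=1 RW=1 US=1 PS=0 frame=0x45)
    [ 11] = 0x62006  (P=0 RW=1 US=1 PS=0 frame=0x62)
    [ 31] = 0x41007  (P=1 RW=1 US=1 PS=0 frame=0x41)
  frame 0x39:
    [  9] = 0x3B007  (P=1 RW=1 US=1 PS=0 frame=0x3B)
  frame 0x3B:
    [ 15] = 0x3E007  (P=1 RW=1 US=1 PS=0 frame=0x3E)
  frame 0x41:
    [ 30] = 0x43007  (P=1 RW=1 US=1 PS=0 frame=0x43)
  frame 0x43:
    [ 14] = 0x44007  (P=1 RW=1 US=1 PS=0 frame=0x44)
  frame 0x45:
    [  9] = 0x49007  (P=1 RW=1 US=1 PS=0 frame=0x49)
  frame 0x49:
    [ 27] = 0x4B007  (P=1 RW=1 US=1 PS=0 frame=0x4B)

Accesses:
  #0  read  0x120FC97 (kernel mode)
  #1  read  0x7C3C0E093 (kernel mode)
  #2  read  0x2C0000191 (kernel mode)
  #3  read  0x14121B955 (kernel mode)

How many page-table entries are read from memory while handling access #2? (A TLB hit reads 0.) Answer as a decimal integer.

Per-access translation:
#0 VA=0x120FC97 (r,kernel):
  lvl0: tbl 0x37, slot 0 ⇒ 0x39007 (P1/RW1/US1/PS0)
  lvl1: tbl 0x39, slot 9 ⇒ 0x3B007 (P1/RW1/US1/PS0)
  lvl2: tbl 0x3B, slot 15 ⇒ 0x3E007 (P1/RW1/US1/PS0)
  ✓ 0x3EC97  — 3 lookups
#1 VA=0x7C3C0E093 (r,kernel):
  lvl0: tbl 0x37, slot 31 ⇒ 0x41007 (P1/RW1/US1/PS0)
  lvl1: tbl 0x41, slot 30 ⇒ 0x43007 (P1/RW1/US1/PS0)
  lvl2: tbl 0x43, slot 14 ⇒ 0x44007 (P1/RW1/US1/PS0)
  ✓ 0x44093  — 3 lookups
#2 VA=0x2C0000191 (r,kernel):
  lvl0: tbl 0x37, slot 11 ⇒ 0x62006 (P0/RW1/US1/PS0)
  ⇒ fault: PAGE_NOT_PRESENT  — 1 lookups
#3 VA=0x14121B955 (r,kernel):
  lvl0: tbl 0x37, slot 5 ⇒ 0x45007 (P1/RW1/US1/PS0)
  lvl1: tbl 0x45, slot 9 ⇒ 0x49007 (P1/RW1/US1/PS0)
  lvl2: tbl 0x49, slot 27 ⇒ 0x4B007 (P1/RW1/US1/PS0)
  ✓ 0x4B955  — 3 lookups

Entries read for #2: 1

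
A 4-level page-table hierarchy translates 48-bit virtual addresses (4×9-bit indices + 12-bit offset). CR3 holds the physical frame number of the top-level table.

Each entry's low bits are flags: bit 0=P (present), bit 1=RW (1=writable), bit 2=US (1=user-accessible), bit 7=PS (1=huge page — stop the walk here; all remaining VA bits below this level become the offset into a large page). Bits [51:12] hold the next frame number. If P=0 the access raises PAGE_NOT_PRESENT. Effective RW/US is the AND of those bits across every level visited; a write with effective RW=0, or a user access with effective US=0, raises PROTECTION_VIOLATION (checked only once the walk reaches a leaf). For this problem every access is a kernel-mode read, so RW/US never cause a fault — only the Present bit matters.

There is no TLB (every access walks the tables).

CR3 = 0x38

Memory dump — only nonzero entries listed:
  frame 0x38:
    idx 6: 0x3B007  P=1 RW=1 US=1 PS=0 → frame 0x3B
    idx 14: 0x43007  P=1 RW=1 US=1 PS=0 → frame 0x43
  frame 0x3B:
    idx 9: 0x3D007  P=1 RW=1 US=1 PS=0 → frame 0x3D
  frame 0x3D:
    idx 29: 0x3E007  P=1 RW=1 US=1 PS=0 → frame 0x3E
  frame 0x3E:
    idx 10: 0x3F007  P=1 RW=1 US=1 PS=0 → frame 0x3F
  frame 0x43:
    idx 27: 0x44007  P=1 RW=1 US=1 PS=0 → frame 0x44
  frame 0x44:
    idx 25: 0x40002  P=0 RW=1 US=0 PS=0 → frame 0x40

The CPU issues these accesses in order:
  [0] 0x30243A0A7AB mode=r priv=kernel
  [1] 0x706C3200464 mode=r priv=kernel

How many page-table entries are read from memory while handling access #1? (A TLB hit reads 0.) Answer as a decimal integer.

Per-access translation:
#0 VA=0x30243A0A7AB (r,kernel):
  L0: frame=0x38 idx=6 entry=0x3B007 [P=1 RW=1 US=1 PS=0]
  L1: frame=0x3B idx=9 entry=0x3D007 [P=1 RW=1 US=1 PS=0]
  L2: frame=0x3D idx=29 entry=0x3E007 [P=1 RW=1 US=1 PS=0]
  L3: frame=0x3E idx=10 entry=0x3F007 [P=1 RW=1 US=1 PS=0]
  ✓ 0x3F7AB  — 4 lookups
#1 VA=0x706C3200464 (r,kernel):
  L0: frame=0x38 idx=14 entry=0x43007 [P=1 RW=1 US=1 PS=0]
  L1: frame=0x43 idx=27 entry=0x44007 [P=1 RW=1 US=1 PS=0]
  L2: frame=0x44 idx=25 entry=0x40002 [P=0 RW=1 US=0 PS=0]
  ⇒ fault: PAGE_NOT_PRESENT  — 3 lookups

Entries read for #1: 3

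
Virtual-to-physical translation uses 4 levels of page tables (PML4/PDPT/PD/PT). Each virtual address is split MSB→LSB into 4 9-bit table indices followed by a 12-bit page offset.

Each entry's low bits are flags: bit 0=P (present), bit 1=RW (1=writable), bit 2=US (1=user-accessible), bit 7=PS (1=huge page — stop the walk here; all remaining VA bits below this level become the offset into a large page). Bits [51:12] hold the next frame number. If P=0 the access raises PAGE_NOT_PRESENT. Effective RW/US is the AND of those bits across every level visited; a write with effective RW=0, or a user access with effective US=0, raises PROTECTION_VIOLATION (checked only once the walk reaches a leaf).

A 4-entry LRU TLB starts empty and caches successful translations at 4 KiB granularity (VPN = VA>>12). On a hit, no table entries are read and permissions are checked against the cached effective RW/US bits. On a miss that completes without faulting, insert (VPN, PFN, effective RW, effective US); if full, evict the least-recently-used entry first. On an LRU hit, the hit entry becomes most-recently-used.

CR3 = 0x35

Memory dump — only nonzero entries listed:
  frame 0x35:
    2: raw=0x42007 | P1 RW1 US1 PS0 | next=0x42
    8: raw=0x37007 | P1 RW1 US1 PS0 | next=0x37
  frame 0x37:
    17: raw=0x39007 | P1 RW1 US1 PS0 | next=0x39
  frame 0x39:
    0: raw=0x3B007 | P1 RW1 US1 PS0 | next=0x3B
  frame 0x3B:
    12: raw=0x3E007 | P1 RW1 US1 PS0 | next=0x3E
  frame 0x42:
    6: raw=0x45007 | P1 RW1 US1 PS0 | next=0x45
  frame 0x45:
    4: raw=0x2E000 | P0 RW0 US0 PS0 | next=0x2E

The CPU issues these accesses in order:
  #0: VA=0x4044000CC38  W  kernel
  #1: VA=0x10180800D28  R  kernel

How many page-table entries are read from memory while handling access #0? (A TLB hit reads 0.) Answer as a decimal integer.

Walk each access:
#0 VA=0x4044000CC38 (w,kernel):
  L0 @0x35[8] → 0x37007  P=1,RW=1,US=1,PS=0
  L1 @0x37[17] → 0x39007  P=1,RW=1,US=1,PS=0
  L2 @0x39[0] → 0x3B007  P=1,RW=1,US=1,PS=0
  L3 @0x3B[12] → 0x3E007  P=1,RW=1,US=1,PS=0
  ⇒ phys 0x3EC38  [4 reads]
#1 VA=0x10180800D28 (r,kernel):
  L0 @0x35[2] → 0x42007  P=1,RW=1,US=1,PS=0
  L1 @0x42[6] → 0x45007  P=1,RW=1,US=1,PS=0
  L2 @0x45[4] → 0x2E000  P=0,RW=0,US=0,PS=0
  → PAGE_NOT_PRESENT  (3 entries read)

Entries read for #0: 4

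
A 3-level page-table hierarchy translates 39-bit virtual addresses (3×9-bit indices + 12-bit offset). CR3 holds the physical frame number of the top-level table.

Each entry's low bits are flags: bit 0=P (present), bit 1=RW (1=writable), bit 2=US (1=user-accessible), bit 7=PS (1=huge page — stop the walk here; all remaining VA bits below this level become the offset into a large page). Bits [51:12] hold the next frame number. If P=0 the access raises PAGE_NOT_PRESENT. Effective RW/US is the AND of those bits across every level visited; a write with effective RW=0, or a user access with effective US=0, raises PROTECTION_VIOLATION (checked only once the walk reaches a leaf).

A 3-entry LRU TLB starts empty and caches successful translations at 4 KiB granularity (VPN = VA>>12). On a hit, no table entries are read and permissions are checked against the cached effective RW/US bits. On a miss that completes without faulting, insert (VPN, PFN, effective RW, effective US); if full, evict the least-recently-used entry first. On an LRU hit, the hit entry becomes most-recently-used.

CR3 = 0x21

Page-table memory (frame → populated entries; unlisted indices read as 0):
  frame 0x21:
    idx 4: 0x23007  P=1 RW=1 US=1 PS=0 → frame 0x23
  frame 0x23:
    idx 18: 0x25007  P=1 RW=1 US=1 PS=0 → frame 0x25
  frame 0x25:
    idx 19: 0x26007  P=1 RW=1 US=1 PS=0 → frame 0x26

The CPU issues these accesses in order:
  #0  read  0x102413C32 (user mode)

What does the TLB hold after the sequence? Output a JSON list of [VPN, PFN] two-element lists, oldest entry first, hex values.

Per-access translation:
#0 VA=0x102413C32 (r,user):
  L0 @0x21[4] → 0x23007  P=1,RW=1,US=1,PS=0
  L1 @0x23[18] → 0x25007  P=1,RW=1,US=1,PS=0
  L2 @0x25[19] → 0x26007  P=1,RW=1,US=1,PS=0
  ✓ 0x26C32  — 3 lookups

TLB: [["0x102413", "0x26"]]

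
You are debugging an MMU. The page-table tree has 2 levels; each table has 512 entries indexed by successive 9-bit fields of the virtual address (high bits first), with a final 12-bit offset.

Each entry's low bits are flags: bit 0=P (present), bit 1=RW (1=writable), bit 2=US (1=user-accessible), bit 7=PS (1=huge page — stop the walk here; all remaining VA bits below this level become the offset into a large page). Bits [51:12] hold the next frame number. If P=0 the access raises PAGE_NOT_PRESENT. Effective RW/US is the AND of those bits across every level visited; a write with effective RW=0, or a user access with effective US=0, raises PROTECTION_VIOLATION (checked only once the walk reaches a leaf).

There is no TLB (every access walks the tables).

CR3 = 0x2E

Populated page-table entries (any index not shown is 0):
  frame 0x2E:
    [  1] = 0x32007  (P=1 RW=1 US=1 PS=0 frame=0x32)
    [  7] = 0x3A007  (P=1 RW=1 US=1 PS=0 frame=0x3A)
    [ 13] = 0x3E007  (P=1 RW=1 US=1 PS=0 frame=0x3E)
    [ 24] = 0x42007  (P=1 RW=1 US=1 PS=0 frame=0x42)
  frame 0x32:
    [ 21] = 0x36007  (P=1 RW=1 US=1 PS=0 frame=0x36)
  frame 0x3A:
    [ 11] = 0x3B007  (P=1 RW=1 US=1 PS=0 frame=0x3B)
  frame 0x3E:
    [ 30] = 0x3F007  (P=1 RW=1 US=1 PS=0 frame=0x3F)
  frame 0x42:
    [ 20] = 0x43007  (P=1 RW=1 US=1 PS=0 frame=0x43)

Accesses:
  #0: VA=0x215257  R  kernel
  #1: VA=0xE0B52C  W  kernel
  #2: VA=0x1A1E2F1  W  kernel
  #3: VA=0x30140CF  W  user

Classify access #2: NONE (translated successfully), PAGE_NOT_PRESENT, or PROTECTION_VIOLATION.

Per-access translation:
#0 VA=0x215257 (r,kernel):
  L0 @0x2E[1] → 0x32007  P=1,RW=1,US=1,PS=0
  L1 @0x32[21] → 0x36007  P=1,RW=1,US=1,PS=0
  ✓ 0x36257  — 2 lookups
#1 VA=0xE0B52C (w,kernel):
  L0 @0x2E[7] → 0x3A007  P=1,RW=1,US=1,PS=0
  L1 @0x3A[11] → 0x3B007  P=1,RW=1,US=1,PS=0
  ✓ 0x3B52C  — 2 lookups
#2 VA=0x1A1E2F1 (w,kernel):
  L0 @0x2E[13] → 0x3E007  P=1,RW=1,US=1,PS=0
  L1 @0x3E[30] → 0x3F007  P=1,RW=1,US=1,PS=0
  ✓ 0x3F2F1  — 2 lookups
#3 VA=0x30140CF (w,user):
  L0 @0x2E[24] → 0x42007  P=1,RW=1,US=1,PS=0
  L1 @0x42[20] → 0x43007  P=1,RW=1,US=1,PS=0
  ✓ 0x430CF  — 2 lookups

Access #2 fault: NONE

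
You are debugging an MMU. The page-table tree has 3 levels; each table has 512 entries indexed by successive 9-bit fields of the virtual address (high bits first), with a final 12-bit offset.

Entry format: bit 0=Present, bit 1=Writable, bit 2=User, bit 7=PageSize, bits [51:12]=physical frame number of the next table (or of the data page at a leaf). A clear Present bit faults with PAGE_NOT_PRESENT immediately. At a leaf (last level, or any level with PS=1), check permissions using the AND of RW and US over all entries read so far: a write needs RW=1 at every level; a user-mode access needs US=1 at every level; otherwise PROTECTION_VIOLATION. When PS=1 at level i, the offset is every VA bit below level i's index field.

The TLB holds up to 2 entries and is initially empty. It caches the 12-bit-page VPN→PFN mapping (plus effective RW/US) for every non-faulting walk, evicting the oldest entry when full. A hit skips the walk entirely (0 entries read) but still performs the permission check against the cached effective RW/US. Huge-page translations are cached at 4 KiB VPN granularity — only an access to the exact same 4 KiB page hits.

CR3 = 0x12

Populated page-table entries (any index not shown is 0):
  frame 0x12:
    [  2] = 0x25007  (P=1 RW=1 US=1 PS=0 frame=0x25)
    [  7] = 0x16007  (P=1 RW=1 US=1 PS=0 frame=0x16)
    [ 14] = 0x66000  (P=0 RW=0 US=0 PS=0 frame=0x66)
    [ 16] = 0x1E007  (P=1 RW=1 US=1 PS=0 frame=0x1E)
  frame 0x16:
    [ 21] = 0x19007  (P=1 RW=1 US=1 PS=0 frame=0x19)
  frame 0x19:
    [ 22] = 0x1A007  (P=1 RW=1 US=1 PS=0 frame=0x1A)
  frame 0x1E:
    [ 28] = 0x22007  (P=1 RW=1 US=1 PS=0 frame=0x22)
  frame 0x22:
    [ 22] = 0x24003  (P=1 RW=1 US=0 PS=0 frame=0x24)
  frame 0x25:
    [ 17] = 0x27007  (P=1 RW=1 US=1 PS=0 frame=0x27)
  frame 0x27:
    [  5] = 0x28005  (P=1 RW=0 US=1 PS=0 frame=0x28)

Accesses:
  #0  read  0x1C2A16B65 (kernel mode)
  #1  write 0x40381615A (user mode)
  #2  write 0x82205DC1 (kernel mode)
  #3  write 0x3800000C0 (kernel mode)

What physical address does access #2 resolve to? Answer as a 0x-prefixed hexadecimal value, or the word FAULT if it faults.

Walk each access:
#0 VA=0x1C2A16B65 (r,kernel):
  L0 @0x12[7] → 0x16007  P=1,RW=1,US=1,PS=0
  L1 @0x16[21] → 0x19007  P=1,RW=1,US=1,PS=0
  L2 @0x19[22] → 0x1A007  P=1,RW=1,US=1,PS=0
  ✓ 0x1AB65  — 3 lookups
#1 VA=0x40381615A (w,user):
  L0 @0x12[16] → 0x1E007  P=1,RW=1,US=1,PS=0
  L1 @0x1E[28] → 0x22007  P=1,RW=1,US=1,PS=0
  L2 @0x22[22] → 0x24003  P=1,RW=1,US=0,PS=0
  ✗ PROTECTION_VIOLATION  [3 reads]
#2 VA=0x82205DC1 (w,kernel):
  L0 @0x12[2] → 0x25007  P=1,RW=1,US=1,PS=0
  L1 @0x25[17] → 0x27007  P=1,RW=1,US=1,PS=0
  L2 @0x27[5] → 0x28005  P=1,RW=0,US=1,PS=0
  ✗ PROTECTION_VIOLATION  [3 reads]
#3 VA=0x3800000C0 (w,kernel):
  L0 @0x12[14] → 0x66000  P=0,RW=0,US=0,PS=0
  ✗ PAGE_NOT_PRESENT  [1 reads]

Access #2 PA: FAULT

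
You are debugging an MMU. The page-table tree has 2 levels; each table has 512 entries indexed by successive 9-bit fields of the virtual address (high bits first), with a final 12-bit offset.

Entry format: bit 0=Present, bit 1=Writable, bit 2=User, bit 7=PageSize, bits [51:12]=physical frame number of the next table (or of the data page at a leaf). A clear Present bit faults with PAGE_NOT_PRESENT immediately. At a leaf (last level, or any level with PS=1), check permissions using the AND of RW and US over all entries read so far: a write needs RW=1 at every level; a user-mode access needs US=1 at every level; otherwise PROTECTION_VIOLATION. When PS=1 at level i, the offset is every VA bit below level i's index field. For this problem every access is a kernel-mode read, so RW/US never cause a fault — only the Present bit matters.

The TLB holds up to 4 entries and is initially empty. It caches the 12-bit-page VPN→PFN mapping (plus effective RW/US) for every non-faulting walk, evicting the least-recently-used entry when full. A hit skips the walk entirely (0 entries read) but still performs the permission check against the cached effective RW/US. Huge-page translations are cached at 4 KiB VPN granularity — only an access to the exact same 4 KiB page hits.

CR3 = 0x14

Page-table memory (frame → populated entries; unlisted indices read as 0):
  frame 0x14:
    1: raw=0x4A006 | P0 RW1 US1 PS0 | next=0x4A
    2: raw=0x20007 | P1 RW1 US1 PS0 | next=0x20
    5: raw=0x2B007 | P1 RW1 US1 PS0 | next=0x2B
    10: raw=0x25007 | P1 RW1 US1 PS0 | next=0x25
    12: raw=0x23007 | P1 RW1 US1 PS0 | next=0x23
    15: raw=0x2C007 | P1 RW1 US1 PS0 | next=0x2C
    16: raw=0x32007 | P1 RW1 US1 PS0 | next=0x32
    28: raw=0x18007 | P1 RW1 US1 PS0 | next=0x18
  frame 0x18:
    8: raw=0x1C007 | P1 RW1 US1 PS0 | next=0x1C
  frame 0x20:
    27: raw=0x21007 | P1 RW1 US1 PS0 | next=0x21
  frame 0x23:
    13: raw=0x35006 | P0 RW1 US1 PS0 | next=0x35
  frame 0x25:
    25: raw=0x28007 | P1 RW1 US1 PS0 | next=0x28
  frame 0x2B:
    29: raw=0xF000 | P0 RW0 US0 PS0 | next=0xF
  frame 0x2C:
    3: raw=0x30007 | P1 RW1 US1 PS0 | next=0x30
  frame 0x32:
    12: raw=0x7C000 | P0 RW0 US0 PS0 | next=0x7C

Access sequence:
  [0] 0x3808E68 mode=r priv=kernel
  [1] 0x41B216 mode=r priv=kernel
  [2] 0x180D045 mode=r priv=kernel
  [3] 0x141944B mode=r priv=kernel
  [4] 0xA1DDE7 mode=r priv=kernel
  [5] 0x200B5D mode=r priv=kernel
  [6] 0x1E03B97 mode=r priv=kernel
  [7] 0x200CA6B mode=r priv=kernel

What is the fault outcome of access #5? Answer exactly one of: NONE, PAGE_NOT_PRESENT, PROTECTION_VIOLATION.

Walk each access:
#0 VA=0x3808E68 (r,kernel):
  L0 @0x14[28] → 0x18007  P=1,RW=1,US=1,PS=0
  L1 @0x18[8] → 0x1C007  P=1,RW=1,US=1,PS=0
  → PA=0x1CE68  (2 entries read)
#1 VA=0x41B216 (r,kernel):
  L0 @0x14[2] → 0x20007  P=1,RW=1,US=1,PS=0
  L1 @0x20[27] → 0x21007  P=1,RW=1,US=1,PS=0
  → PA=0x21216  (2 entries read)
#2 VA=0x180D045 (r,kernel):
  L0 @0x14[12] → 0x23007  P=1,RW=1,US=1,PS=0
  L1 @0x23[13] → 0x35006  P=0,RW=1,US=1,PS=0
  → PAGE_NOT_PRESENT  (2 entries read)
#3 VA=0x141944B (r,kernel):
  L0 @0x14[10] → 0x25007  P=1,RW=1,US=1,PS=0
  L1 @0x25[25] → 0x28007  P=1,RW=1,US=1,PS=0
  → PA=0x2844B  (2 entries read)
#4 VA=0xA1DDE7 (r,kernel):
  L0 @0x14[5] → 0x2B007  P=1,RW=1,US=1,PS=0
  L1 @0x2B[29] → 0xF000  P=0,RW=0,US=0,PS=0
  → PAGE_NOT_PRESENT  (2 entries read)
#5 VA=0x200B5D (r,kernel):
  L0 @0x14[1] → 0x4A006  P=0,RW=1,US=1,PS=0
  → PAGE_NOT_PRESENT  (1 entries read)
#6 VA=0x1E03B97 (r,kernel):
  L0 @0x14[15] → 0x2C007  P=1,RW=1,US=1,PS=0
  L1 @0x2C[3] → 0x30007  P=1,RW=1,US=1,PS=0
  → PA=0x30B97  (2 entries read)
#7 VA=0x200CA6B (r,kernel):
  L0 @0x14[16] → 0x32007  P=1,RW=1,US=1,PS=0
  L1 @0x32[12] → 0x7C000  P=0,RW=0,US=0,PS=0
  → PAGE_NOT_PRESENT  (2 entries read)

Access #5 fault: PAGE_NOT_PRESENT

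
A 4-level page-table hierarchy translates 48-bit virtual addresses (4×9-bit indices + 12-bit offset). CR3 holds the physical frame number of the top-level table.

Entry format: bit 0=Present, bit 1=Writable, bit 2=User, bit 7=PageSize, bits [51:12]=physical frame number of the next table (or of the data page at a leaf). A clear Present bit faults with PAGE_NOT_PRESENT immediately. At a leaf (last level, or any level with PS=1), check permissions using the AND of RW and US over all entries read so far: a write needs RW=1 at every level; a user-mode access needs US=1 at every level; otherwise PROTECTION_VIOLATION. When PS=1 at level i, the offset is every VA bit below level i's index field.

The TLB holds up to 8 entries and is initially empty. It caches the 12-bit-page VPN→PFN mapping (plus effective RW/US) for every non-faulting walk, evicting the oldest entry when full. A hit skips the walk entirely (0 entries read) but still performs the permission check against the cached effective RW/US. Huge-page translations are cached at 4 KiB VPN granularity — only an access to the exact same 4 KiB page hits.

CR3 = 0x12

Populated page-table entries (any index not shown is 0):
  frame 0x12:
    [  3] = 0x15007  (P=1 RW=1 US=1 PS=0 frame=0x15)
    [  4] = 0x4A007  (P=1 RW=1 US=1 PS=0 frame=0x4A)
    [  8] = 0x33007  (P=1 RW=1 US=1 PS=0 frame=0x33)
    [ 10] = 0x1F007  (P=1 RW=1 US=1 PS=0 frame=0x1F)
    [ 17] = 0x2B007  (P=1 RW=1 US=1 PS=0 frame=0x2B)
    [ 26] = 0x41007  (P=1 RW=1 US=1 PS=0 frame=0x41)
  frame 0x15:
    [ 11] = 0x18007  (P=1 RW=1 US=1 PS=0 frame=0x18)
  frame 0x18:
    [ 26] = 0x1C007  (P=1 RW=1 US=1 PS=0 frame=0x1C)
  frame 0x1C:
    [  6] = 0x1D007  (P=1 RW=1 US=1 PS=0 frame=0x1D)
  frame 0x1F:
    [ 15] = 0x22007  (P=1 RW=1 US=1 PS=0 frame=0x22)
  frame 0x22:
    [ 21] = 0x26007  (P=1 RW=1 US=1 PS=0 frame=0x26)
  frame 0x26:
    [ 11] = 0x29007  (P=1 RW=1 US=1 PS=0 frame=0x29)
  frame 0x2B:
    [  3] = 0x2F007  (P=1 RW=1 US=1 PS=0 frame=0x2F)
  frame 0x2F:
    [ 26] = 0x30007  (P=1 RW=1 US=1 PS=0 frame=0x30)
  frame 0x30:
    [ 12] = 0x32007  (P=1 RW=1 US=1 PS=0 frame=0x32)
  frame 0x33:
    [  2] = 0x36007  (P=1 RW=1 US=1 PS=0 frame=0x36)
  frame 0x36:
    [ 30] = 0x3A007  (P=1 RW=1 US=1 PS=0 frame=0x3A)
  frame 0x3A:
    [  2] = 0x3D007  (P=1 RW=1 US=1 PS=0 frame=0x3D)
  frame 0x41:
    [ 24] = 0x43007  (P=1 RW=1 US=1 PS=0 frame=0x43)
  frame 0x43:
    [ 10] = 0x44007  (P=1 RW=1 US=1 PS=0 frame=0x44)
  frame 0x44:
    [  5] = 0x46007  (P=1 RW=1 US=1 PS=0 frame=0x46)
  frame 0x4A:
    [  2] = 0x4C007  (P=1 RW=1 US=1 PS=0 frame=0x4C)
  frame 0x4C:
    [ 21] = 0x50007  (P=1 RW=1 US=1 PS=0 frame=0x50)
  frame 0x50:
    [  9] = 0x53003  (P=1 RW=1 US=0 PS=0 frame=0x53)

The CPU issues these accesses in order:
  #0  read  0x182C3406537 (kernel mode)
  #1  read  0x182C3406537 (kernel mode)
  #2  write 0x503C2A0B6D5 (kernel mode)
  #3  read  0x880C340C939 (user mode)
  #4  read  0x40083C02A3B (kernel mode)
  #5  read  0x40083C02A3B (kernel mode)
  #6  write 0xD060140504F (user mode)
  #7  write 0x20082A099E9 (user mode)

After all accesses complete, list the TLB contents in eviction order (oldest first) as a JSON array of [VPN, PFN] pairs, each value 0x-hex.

Walk each access:
#0 VA=0x182C3406537 (r,kernel):
  lvl0: tbl 0x12, slot 3 ⇒ 0x15007 (P1/RW1/US1/PS0)
  lvl1: tbl 0x15, slot 11 ⇒ 0x18007 (P1/RW1/US1/PS0)
  lvl2: tbl 0x18, slot 26 ⇒ 0x1C007 (P1/RW1/US1/PS0)
  lvl3: tbl 0x1C, slot 6 ⇒ 0x1D007 (P1/RW1/US1/PS0)
  ✓ 0x1D537  — 4 lookups
#1 VA=0x182C3406537 (r,kernel):
  TLB hit vpn=0x182C3406 → PA=0x1D537
#2 VA=0x503C2A0B6D5 (w,kernel):
  lvl0: tbl 0x12, slot 10 ⇒ 0x1F007 (P1/RW1/US1/PS0)
  lvl1: tbl 0x1F, slot 15 ⇒ 0x22007 (P1/RW1/US1/PS0)
  lvl2: tbl 0x22, slot 21 ⇒ 0x26007 (P1/RW1/US1/PS0)
  lvl3: tbl 0x26, slot 11 ⇒ 0x29007 (P1/RW1/US1/PS0)
  ✓ 0x296D5  — 4 lookups
#3 VA=0x880C340C939 (r,user):
  lvl0: tbl 0x12, slot 17 ⇒ 0x2B007 (P1/RW1/US1/PS0)
  lvl1: tbl 0x2B, slot 3 ⇒ 0x2F007 (P1/RW1/US1/PS0)
  lvl2: tbl 0x2F, slot 26 ⇒ 0x30007 (P1/RW1/US1/PS0)
  lvl3: tbl 0x30, slot 12 ⇒ 0x32007 (P1/RW1/US1/PS0)
  ✓ 0x32939  — 4 lookups
#4 VA=0x40083C02A3B (r,kernel):
  lvl0: tbl 0x12, slot 8 ⇒ 0x33007 (P1/RW1/US1/PS0)
  lvl1: tbl 0x33, slot 2 ⇒ 0x36007 (P1/RW1/US1/PS0)
  lvl2: tbl 0x36, slot 30 ⇒ 0x3A007 (P1/RW1/US1/PS0)
  lvl3: tbl 0x3A, slot 2 ⇒ 0x3D007 (P1/RW1/US1/PS0)
  ✓ 0x3DA3B  — 4 lookups
#5 VA=0x40083C02A3B (r,kernel):
  TLB hit vpn=0x40083C02 → PA=0x3DA3B
#6 VA=0xD060140504F (w,user):
  lvl0: tbl 0x12, slot 26 ⇒ 0x41007 (P1/RW1/US1/PS0)
  lvl1: tbl 0x41, slot 24 ⇒ 0x43007 (P1/RW1/US1/PS0)
  lvl2: tbl 0x43, slot 10 ⇒ 0x44007 (P1/RW1/US1/PS0)
  lvl3: tbl 0x44, slot 5 ⇒ 0x46007 (P1/RW1/US1/PS0)
  ✓ 0x4604F  — 4 lookups
#7 VA=0x20082A099E9 (w,user):
  lvl0: tbl 0x12, slot 4 ⇒ 0x4A007 (P1/RW1/US1/PS0)
  lvl1: tbl 0x4A, slot 2 ⇒ 0x4C007 (P1/RW1/US1/PS0)
  lvl2: tbl 0x4C, slot 21 ⇒ 0x50007 (P1/RW1/US1/PS0)
  lvl3: tbl 0x50, slot 9 ⇒ 0x53003 (P1/RW1/US0/PS0)
  ⇒ fault: PROTECTION_VIOLATION  — 4 lookups

TLB: [["0x182C3406", "0x1D"], ["0x503C2A0B", "0x29"], ["0x880C340C", "0x32"], ["0x40083C02", "0x3D"], ["0xD0601405", "0x46"]]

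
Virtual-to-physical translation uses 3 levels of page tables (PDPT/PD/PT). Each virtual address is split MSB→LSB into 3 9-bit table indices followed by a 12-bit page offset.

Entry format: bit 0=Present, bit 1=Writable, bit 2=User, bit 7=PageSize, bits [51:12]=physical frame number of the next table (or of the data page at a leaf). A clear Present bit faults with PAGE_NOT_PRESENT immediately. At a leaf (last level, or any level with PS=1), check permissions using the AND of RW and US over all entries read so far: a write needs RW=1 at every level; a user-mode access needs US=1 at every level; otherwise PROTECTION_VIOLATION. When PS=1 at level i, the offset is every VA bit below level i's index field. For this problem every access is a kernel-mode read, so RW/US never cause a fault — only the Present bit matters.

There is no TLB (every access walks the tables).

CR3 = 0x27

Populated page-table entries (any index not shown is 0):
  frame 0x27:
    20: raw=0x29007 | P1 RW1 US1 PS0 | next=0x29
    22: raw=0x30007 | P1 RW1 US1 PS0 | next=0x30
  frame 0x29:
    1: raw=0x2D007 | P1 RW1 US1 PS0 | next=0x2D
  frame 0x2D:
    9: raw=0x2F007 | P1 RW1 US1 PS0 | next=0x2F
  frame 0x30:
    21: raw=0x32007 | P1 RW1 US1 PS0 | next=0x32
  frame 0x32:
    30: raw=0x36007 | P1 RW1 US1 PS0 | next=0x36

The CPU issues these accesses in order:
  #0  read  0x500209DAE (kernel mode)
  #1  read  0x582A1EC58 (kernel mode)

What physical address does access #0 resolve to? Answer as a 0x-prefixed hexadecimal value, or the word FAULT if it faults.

Per-access translation:
#0 VA=0x500209DAE (r,kernel):
  lvl0: tbl 0x27, slot 20 ⇒ 0x29007 (P1/RW1/US1/PS0)
  lvl1: tbl 0x29, slot 1 ⇒ 0x2D007 (P1/RW1/US1/PS0)
  lvl2: tbl 0x2D, slot 9 ⇒ 0x2F007 (P1/RW1/US1/PS0)
  ✓ 0x2FDAE  — 3 lookups
#1 VA=0x582A1EC58 (r,kernel):
  lvl0: tbl 0x27, slot 22 ⇒ 0x30007 (P1/RW1/US1/PS0)
  lvl1: tbl 0x30, slot 21 ⇒ 0x32007 (P1/RW1/US1/PS0)
  lvl2: tbl 0x32, slot 30 ⇒ 0x36007 (P1/RW1/US1/PS0)
  ✓ 0x36C58  — 3 lookups

Access #0 PA: 0x2FDAE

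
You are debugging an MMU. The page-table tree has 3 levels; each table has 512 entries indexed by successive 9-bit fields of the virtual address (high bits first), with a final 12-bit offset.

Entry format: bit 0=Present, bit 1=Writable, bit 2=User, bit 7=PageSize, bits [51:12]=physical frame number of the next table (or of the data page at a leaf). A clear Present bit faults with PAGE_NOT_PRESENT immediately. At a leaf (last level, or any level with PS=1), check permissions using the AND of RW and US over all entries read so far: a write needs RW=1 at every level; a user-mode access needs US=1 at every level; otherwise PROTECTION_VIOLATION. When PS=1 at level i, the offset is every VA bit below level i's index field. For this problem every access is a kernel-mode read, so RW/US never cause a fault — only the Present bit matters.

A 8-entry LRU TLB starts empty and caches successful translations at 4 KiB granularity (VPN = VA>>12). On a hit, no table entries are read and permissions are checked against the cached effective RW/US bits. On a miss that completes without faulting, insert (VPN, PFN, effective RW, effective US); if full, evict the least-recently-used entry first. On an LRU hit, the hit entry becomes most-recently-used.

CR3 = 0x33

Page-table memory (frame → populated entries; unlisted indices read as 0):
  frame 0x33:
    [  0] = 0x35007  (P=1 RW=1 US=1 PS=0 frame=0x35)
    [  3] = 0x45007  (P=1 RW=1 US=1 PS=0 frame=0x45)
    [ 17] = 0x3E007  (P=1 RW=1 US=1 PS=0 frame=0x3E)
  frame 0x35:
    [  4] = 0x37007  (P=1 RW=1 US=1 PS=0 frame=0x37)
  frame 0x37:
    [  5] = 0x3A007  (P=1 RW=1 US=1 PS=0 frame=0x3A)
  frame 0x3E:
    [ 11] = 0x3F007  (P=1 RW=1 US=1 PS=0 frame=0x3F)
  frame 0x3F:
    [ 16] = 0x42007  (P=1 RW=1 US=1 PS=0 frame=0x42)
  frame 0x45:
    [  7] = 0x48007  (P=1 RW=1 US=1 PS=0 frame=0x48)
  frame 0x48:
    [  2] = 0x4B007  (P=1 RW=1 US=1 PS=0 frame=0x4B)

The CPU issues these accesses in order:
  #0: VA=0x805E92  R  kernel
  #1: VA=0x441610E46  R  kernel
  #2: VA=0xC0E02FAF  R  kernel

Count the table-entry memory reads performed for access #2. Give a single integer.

Walk each access:
#0 VA=0x805E92 (r,kernel):
  L0: frame=0x33 idx=0 entry=0x35007 [P=1 RW=1 US=1 PS=0]
  L1: frame=0x35 idx=4 entry=0x37007 [P=1 RW=1 US=1 PS=0]
  L2: frame=0x37 idx=5 entry=0x3A007 [P=1 RW=1 US=1 PS=0]
  ⇒ phys 0x3AE92  [3 reads]
#1 VA=0x441610E46 (r,kernel):
  L0: frame=0x33 idx=17 entry=0x3E007 [P=1 RW=1 US=1 PS=0]
  L1: frame=0x3E idx=11 entry=0x3F007 [P=1 RW=1 US=1 PS=0]
  L2: frame=0x3F idx=16 entry=0x42007 [P=1 RW=1 US=1 PS=0]
  ⇒ phys 0x42E46  [3 reads]
#2 VA=0xC0E02FAF (r,kernel):
  L0: frame=0x33 idx=3 entry=0x45007 [P=1 RW=1 US=1 PS=0]
  L1: frame=0x45 idx=7 entry=0x48007 [P=1 RW=1 US=1 PS=0]
  L2: frame=0x48 idx=2 entry=0x4B007 [P=1 RW=1 US=1 PS=0]
  ⇒ phys 0x4BFAF  [3 reads]

Entries read for #2: 3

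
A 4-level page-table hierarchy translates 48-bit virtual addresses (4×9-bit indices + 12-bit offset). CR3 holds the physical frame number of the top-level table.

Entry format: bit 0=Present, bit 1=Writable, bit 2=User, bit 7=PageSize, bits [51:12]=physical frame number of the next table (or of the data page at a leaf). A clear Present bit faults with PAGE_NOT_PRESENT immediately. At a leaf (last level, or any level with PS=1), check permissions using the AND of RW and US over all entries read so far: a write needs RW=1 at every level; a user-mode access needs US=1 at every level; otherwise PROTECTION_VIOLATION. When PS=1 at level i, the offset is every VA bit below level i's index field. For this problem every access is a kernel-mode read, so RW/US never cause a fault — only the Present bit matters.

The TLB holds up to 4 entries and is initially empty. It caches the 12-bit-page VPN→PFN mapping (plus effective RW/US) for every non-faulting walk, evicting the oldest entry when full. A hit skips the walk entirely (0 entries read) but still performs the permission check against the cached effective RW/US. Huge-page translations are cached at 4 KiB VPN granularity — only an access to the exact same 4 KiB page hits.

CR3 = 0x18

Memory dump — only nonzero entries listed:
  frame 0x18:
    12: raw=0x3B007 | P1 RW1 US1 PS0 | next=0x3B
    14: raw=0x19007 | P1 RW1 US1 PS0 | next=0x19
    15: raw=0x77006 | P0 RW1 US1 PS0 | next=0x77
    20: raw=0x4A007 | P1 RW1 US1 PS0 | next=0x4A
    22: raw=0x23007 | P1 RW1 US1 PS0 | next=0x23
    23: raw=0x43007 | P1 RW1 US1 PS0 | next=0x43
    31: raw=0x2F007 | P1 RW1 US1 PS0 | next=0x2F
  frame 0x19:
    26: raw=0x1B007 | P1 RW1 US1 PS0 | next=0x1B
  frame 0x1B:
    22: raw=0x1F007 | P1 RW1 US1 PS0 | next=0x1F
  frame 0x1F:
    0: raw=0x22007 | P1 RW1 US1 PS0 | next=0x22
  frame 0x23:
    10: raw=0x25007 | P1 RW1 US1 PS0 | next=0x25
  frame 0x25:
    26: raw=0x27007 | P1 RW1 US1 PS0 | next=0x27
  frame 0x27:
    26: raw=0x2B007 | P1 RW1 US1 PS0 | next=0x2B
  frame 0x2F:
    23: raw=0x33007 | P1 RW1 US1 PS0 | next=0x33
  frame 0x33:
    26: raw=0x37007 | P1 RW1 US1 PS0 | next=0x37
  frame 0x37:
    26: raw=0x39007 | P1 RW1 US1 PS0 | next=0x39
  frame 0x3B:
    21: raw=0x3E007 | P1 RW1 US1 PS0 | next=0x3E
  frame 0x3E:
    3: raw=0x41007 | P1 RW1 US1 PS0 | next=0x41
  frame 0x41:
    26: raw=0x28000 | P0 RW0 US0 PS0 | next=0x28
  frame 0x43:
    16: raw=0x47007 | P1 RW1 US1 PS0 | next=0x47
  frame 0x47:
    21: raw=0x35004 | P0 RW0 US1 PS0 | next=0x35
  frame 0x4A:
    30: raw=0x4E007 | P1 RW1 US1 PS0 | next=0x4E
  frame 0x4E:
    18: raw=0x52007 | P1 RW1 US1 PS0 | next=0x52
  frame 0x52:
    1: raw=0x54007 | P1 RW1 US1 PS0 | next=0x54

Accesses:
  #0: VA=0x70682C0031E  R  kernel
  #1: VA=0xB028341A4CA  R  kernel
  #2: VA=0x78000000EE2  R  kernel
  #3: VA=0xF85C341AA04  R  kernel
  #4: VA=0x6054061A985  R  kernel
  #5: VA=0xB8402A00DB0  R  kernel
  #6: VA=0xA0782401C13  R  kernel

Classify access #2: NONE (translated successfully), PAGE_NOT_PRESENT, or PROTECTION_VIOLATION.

Trace:
#0 VA=0x70682C0031E (r,kernel):
  lvl0: tbl 0x18, slot 14 ⇒ 0x19007 (P1/RW1/US1/PS0)
  lvl1: tbl 0x19, slot 26 ⇒ 0x1B007 (P1/RW1/US1/PS0)
  lvl2: tbl 0x1B, slot 22 ⇒ 0x1F007 (P1/RW1/US1/PS0)
  lvl3: tbl 0x1F, slot 0 ⇒ 0x22007 (P1/RW1/US1/PS0)
  ✓ 0x2231E  — 4 lookups
#1 VA=0xB028341A4CA (r,kernel):
  lvl0: tbl 0x18, slot 22 ⇒ 0x23007 (P1/RW1/US1/PS0)
  lvl1: tbl 0x23, slot 10 ⇒ 0x25007 (P1/RW1/US1/PS0)
  lvl2: tbl 0x25, slot 26 ⇒ 0x27007 (P1/RW1/US1/PS0)
  lvl3: tbl 0x27, slot 26 ⇒ 0x2B007 (P1/RW1/US1/PS0)
  ✓ 0x2B4CA  — 4 lookups
#2 VA=0x78000000EE2 (r,kernel):
  lvl0: tbl 0x18, slot 15 ⇒ 0x77006 (P0/RW1/US1/PS0)
  → PAGE_NOT_PRESENT  (1 entries read)
#3 VA=0xF85C341AA04 (r,kernel):
  lvl0: tbl 0x18, slot 31 ⇒ 0x2F007 (P1/RW1/US1/PS0)
  lvl1: tbl 0x2F, slot 23 ⇒ 0x33007 (P1/RW1/US1/PS0)
  lvl2: tbl 0x33, slot 26 ⇒ 0x37007 (P1/RW1/US1/PS0)
  lvl3: tbl 0x37, slot 26 ⇒ 0x39007 (P1/RW1/US1/PS0)
  ✓ 0x39A04  — 4 lookups
#4 VA=0x6054061A985 (r,kernel):
  lvl0: tbl 0x18, slot 12 ⇒ 0x3B007 (P1/RW1/US1/PS0)
  lvl1: tbl 0x3B, slot 21 ⇒ 0x3E007 (P1/RW1/US1/PS0)
  lvl2: tbl 0x3E, slot 3 ⇒ 0x41007 (P1/RW1/US1/PS0)
  lvl3: tbl 0x41, slot 26 ⇒ 0x28000 (P0/RW0/US0/PS0)
  → PAGE_NOT_PRESENT  (4 entries read)
#5 VA=0xB8402A00DB0 (r,kernel):
  lvl0: tbl 0x18, slot 23 ⇒ 0x43007 (P1/RW1/US1/PS0)
  lvl1: tbl 0x43, slot 16 ⇒ 0x47007 (P1/RW1/US1/PS0)
  lvl2: tbl 0x47, slot 21 ⇒ 0x35004 (P0/RW0/US1/PS0)
  → PAGE_NOT_PRESENT  (3 entries read)
#6 VA=0xA0782401C13 (r,kernel):
  lvl0: tbl 0x18, slot 20 ⇒ 0x4A007 (P1/RW1/US1/PS0)
  lvl1: tbl 0x4A, slot 30 ⇒ 0x4E007 (P1/RW1/US1/PS0)
  lvl2: tbl 0x4E, slot 18 ⇒ 0x52007 (P1/RW1/US1/PS0)
  lvl3: tbl 0x52, slot 1 ⇒ 0x54007 (P1/RW1/US1/PS0)
  ✓ 0x54C13  — 4 lookups

Access #2 fault: PAGE_NOT_PRESENT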